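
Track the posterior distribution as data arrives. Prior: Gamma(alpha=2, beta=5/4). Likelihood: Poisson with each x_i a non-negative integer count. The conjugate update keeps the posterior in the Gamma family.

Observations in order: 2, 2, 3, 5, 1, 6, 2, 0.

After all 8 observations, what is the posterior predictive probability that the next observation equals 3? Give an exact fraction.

obs 1: x=2 → posterior Gamma(4, 9/4)
obs 2: x=2 → posterior Gamma(6, 13/4)
obs 3: x=3 → posterior Gamma(9, 17/4)
obs 4: x=5 → posterior Gamma(14, 21/4)
obs 5: x=1 → posterior Gamma(15, 25/4)
obs 6: x=6 → posterior Gamma(21, 29/4)
obs 7: x=2 → posterior Gamma(23, 33/4)
obs 8: x=0 → posterior Gamma(23, 37/4)

172404049912639465463073873282848731001600/855815749912862575413504094141988390921041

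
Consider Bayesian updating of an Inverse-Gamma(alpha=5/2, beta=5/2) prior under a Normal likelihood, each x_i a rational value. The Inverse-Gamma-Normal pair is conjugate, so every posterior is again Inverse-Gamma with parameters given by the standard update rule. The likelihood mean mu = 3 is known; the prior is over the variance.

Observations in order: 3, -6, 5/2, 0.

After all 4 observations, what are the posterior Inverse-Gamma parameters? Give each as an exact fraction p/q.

obs 1: x=3 → posterior Inverse-Gamma(3, 5/2)
obs 2: x=-6 → posterior Inverse-Gamma(7/2, 43)
obs 3: x=5/2 → posterior Inverse-Gamma(4, 345/8)
obs 4: x=0 → posterior Inverse-Gamma(9/2, 381/8)

alpha=9/2, beta=381/8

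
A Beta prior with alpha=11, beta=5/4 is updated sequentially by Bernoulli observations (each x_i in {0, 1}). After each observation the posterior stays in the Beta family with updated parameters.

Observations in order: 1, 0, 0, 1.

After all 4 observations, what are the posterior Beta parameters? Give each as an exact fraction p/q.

obs 1: x=1 → posterior Beta(12, 5/4)
obs 2: x=0 → posterior Beta(12, 9/4)
obs 3: x=0 → posterior Beta(12, 13/4)
obs 4: x=1 → posterior Beta(13, 13/4)

alpha=13, beta=13/4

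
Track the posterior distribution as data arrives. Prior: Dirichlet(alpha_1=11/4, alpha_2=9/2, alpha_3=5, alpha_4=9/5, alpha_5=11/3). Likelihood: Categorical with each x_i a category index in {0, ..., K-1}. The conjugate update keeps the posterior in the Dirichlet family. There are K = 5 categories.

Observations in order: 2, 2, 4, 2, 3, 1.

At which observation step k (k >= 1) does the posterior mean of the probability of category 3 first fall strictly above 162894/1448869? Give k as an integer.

obs 1: x=2 → posterior Dirichlet(11/4, 9/2, 6, 9/5, 11/3)
obs 2: x=2 → posterior Dirichlet(11/4, 9/2, 7, 9/5, 11/3)
obs 3: x=4 → posterior Dirichlet(11/4, 9/2, 7, 9/5, 14/3)
obs 4: x=2 → posterior Dirichlet(11/4, 9/2, 8, 9/5, 14/3)
obs 5: x=3 → posterior Dirichlet(11/4, 9/2, 8, 14/5, 14/3)
obs 6: x=1 → posterior Dirichlet(11/4, 11/2, 8, 14/5, 14/3)

k = 5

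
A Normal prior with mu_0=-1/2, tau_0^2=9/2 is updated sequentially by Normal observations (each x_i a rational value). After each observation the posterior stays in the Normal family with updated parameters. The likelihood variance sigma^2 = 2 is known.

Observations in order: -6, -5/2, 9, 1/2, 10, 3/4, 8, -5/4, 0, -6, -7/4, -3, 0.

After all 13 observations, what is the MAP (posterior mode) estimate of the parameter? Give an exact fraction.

obs 1: x=-6 → posterior Normal(-56/13, 18/13)
obs 2: x=-5/2 → posterior Normal(-157/44, 9/11)
obs 3: x=9 → posterior Normal(5/62, 18/31)
obs 4: x=1/2 → posterior Normal(7/40, 9/20)
obs 5: x=10 → posterior Normal(97/49, 18/49)
obs 6: x=3/4 → posterior Normal(415/232, 9/29)
obs 7: x=8 → posterior Normal(703/268, 18/67)
obs 8: x=-5/4 → posterior Normal(329/152, 9/38)
obs 9: x=0 → posterior Normal(329/170, 18/85)
obs 10: x=-6 → posterior Normal(221/188, 9/47)
obs 11: x=-7/4 → posterior Normal(379/412, 18/103)
obs 12: x=-3 → posterior Normal(271/448, 9/56)
obs 13: x=0 → posterior Normal(271/484, 18/121)

271/484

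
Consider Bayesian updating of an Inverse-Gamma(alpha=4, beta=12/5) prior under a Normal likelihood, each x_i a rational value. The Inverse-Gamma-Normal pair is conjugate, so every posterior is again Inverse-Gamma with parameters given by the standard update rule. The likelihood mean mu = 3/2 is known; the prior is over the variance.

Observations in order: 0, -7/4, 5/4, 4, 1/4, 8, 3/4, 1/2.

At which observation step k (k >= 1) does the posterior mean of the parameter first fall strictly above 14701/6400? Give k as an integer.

obs 1: x=0 → posterior Inverse-Gamma(9/2, 141/40)
obs 2: x=-7/4 → posterior Inverse-Gamma(5, 1409/160)
obs 3: x=5/4 → posterior Inverse-Gamma(11/2, 707/80)
obs 4: x=4 → posterior Inverse-Gamma(6, 957/80)
obs 5: x=1/4 → posterior Inverse-Gamma(13/2, 2039/160)
obs 6: x=8 → posterior Inverse-Gamma(7, 5419/160)
obs 7: x=3/4 → posterior Inverse-Gamma(15/2, 683/20)
obs 8: x=1/2 → posterior Inverse-Gamma(8, 693/20)

k = 4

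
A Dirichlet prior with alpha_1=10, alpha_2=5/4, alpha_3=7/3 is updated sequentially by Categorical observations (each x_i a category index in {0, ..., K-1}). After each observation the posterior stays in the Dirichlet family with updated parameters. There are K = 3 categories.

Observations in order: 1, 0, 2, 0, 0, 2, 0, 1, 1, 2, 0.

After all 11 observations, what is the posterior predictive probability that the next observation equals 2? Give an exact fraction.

obs 1: x=1 → posterior Dirichlet(10, 9/4, 7/3)
obs 2: x=0 → posterior Dirichlet(11, 9/4, 7/3)
obs 3: x=2 → posterior Dirichlet(11, 9/4, 10/3)
obs 4: x=0 → posterior Dirichlet(12, 9/4, 10/3)
obs 5: x=0 → posterior Dirichlet(13, 9/4, 10/3)
obs 6: x=2 → posterior Dirichlet(13, 9/4, 13/3)
obs 7: x=0 → posterior Dirichlet(14, 9/4, 13/3)
obs 8: x=1 → posterior Dirichlet(14, 13/4, 13/3)
obs 9: x=1 → posterior Dirichlet(14, 17/4, 13/3)
obs 10: x=2 → posterior Dirichlet(14, 17/4, 16/3)
obs 11: x=0 → posterior Dirichlet(15, 17/4, 16/3)

64/295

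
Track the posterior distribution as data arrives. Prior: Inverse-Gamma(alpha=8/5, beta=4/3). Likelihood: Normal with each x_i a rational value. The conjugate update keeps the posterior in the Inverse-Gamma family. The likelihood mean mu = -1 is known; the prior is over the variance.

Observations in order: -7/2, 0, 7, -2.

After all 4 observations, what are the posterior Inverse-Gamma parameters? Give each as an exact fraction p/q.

alpha=18/5, beta=899/24

obs 1: x=-7/2 → posterior Inverse-Gamma(21/10, 107/24)
obs 2: x=0 → posterior Inverse-Gamma(13/5, 119/24)
obs 3: x=7 → posterior Inverse-Gamma(31/10, 887/24)
obs 4: x=-2 → posterior Inverse-Gamma(18/5, 899/24)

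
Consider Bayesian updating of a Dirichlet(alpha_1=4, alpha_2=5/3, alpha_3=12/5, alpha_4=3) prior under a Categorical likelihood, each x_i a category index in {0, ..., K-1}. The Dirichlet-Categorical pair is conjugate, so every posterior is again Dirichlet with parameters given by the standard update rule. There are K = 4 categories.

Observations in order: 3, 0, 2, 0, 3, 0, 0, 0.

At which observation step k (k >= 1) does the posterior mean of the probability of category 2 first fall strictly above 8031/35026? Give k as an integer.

obs 1: x=3 → posterior Dirichlet(4, 5/3, 12/5, 4)
obs 2: x=0 → posterior Dirichlet(5, 5/3, 12/5, 4)
obs 3: x=2 → posterior Dirichlet(5, 5/3, 17/5, 4)
obs 4: x=0 → posterior Dirichlet(6, 5/3, 17/5, 4)
obs 5: x=3 → posterior Dirichlet(6, 5/3, 17/5, 5)
obs 6: x=0 → posterior Dirichlet(7, 5/3, 17/5, 5)
obs 7: x=0 → posterior Dirichlet(8, 5/3, 17/5, 5)
obs 8: x=0 → posterior Dirichlet(9, 5/3, 17/5, 5)

k = 3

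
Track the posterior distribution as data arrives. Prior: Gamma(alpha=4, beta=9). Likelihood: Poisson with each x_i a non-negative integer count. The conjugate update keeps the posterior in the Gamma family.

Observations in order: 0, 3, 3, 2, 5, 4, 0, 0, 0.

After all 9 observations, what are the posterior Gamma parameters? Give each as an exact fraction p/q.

obs 1: x=0 → posterior Gamma(4, 10)
obs 2: x=3 → posterior Gamma(7, 11)
obs 3: x=3 → posterior Gamma(10, 12)
obs 4: x=2 → posterior Gamma(12, 13)
obs 5: x=5 → posterior Gamma(17, 14)
obs 6: x=4 → posterior Gamma(21, 15)
obs 7: x=0 → posterior Gamma(21, 16)
obs 8: x=0 → posterior Gamma(21, 17)
obs 9: x=0 → posterior Gamma(21, 18)

alpha=21, beta=18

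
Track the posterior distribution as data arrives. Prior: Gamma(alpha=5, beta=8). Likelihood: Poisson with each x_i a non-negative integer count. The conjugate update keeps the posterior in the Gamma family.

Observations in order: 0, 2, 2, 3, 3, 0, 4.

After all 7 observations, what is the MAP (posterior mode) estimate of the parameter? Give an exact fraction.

obs 1: x=0 → posterior Gamma(5, 9)
obs 2: x=2 → posterior Gamma(7, 10)
obs 3: x=2 → posterior Gamma(9, 11)
obs 4: x=3 → posterior Gamma(12, 12)
obs 5: x=3 → posterior Gamma(15, 13)
obs 6: x=0 → posterior Gamma(15, 14)
obs 7: x=4 → posterior Gamma(19, 15)

6/5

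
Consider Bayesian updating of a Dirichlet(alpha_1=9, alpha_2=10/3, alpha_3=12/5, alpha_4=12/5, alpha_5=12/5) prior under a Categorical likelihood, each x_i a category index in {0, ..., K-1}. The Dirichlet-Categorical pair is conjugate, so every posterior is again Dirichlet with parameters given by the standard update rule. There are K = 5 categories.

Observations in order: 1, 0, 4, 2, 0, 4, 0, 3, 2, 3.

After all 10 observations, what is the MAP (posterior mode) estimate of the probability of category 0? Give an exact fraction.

obs 1: x=1 → posterior Dirichlet(9, 13/3, 12/5, 12/5, 12/5)
obs 2: x=0 → posterior Dirichlet(10, 13/3, 12/5, 12/5, 12/5)
obs 3: x=4 → posterior Dirichlet(10, 13/3, 12/5, 12/5, 17/5)
obs 4: x=2 → posterior Dirichlet(10, 13/3, 17/5, 12/5, 17/5)
obs 5: x=0 → posterior Dirichlet(11, 13/3, 17/5, 12/5, 17/5)
obs 6: x=4 → posterior Dirichlet(11, 13/3, 17/5, 12/5, 22/5)
obs 7: x=0 → posterior Dirichlet(12, 13/3, 17/5, 12/5, 22/5)
obs 8: x=3 → posterior Dirichlet(12, 13/3, 17/5, 17/5, 22/5)
obs 9: x=2 → posterior Dirichlet(12, 13/3, 22/5, 17/5, 22/5)
obs 10: x=3 → posterior Dirichlet(12, 13/3, 22/5, 22/5, 22/5)

165/368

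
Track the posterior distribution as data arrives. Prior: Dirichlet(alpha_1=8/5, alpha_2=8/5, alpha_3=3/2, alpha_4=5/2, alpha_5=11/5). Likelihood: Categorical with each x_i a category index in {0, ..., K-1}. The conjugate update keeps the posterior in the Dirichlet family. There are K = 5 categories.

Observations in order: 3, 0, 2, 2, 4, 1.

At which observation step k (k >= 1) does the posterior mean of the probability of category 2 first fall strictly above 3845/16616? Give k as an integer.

k = 4

obs 1: x=3 → posterior Dirichlet(8/5, 8/5, 3/2, 7/2, 11/5)
obs 2: x=0 → posterior Dirichlet(13/5, 8/5, 3/2, 7/2, 11/5)
obs 3: x=2 → posterior Dirichlet(13/5, 8/5, 5/2, 7/2, 11/5)
obs 4: x=2 → posterior Dirichlet(13/5, 8/5, 7/2, 7/2, 11/5)
obs 5: x=4 → posterior Dirichlet(13/5, 8/5, 7/2, 7/2, 16/5)
obs 6: x=1 → posterior Dirichlet(13/5, 13/5, 7/2, 7/2, 16/5)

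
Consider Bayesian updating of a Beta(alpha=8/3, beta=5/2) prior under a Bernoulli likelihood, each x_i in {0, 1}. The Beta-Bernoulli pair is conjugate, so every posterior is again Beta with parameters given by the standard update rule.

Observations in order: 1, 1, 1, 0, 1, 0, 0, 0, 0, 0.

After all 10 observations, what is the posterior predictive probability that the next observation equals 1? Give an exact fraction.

40/91

obs 1: x=1 → posterior Beta(11/3, 5/2)
obs 2: x=1 → posterior Beta(14/3, 5/2)
obs 3: x=1 → posterior Beta(17/3, 5/2)
obs 4: x=0 → posterior Beta(17/3, 7/2)
obs 5: x=1 → posterior Beta(20/3, 7/2)
obs 6: x=0 → posterior Beta(20/3, 9/2)
obs 7: x=0 → posterior Beta(20/3, 11/2)
obs 8: x=0 → posterior Beta(20/3, 13/2)
obs 9: x=0 → posterior Beta(20/3, 15/2)
obs 10: x=0 → posterior Beta(20/3, 17/2)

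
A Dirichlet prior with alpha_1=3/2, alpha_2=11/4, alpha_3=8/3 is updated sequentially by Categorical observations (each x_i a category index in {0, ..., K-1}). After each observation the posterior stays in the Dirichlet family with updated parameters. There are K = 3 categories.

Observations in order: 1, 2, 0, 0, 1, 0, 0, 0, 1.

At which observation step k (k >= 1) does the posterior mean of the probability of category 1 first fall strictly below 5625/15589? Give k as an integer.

k = 4

obs 1: x=1 → posterior Dirichlet(3/2, 15/4, 8/3)
obs 2: x=2 → posterior Dirichlet(3/2, 15/4, 11/3)
obs 3: x=0 → posterior Dirichlet(5/2, 15/4, 11/3)
obs 4: x=0 → posterior Dirichlet(7/2, 15/4, 11/3)
obs 5: x=1 → posterior Dirichlet(7/2, 19/4, 11/3)
obs 6: x=0 → posterior Dirichlet(9/2, 19/4, 11/3)
obs 7: x=0 → posterior Dirichlet(11/2, 19/4, 11/3)
obs 8: x=0 → posterior Dirichlet(13/2, 19/4, 11/3)
obs 9: x=1 → posterior Dirichlet(13/2, 23/4, 11/3)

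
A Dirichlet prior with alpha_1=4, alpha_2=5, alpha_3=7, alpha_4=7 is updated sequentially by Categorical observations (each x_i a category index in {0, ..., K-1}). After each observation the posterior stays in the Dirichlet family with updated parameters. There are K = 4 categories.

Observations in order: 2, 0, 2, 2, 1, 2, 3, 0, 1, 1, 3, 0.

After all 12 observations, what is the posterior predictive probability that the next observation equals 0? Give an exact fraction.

obs 1: x=2 → posterior Dirichlet(4, 5, 8, 7)
obs 2: x=0 → posterior Dirichlet(5, 5, 8, 7)
obs 3: x=2 → posterior Dirichlet(5, 5, 9, 7)
obs 4: x=2 → posterior Dirichlet(5, 5, 10, 7)
obs 5: x=1 → posterior Dirichlet(5, 6, 10, 7)
obs 6: x=2 → posterior Dirichlet(5, 6, 11, 7)
obs 7: x=3 → posterior Dirichlet(5, 6, 11, 8)
obs 8: x=0 → posterior Dirichlet(6, 6, 11, 8)
obs 9: x=1 → posterior Dirichlet(6, 7, 11, 8)
obs 10: x=1 → posterior Dirichlet(6, 8, 11, 8)
obs 11: x=3 → posterior Dirichlet(6, 8, 11, 9)
obs 12: x=0 → posterior Dirichlet(7, 8, 11, 9)

1/5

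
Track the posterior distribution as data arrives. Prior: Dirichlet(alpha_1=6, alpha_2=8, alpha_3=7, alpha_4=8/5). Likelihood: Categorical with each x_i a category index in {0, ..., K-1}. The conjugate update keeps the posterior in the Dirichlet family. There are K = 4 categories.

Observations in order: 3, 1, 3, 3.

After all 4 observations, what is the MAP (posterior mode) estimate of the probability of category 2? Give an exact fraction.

obs 1: x=3 → posterior Dirichlet(6, 8, 7, 13/5)
obs 2: x=1 → posterior Dirichlet(6, 9, 7, 13/5)
obs 3: x=3 → posterior Dirichlet(6, 9, 7, 18/5)
obs 4: x=3 → posterior Dirichlet(6, 9, 7, 23/5)

30/113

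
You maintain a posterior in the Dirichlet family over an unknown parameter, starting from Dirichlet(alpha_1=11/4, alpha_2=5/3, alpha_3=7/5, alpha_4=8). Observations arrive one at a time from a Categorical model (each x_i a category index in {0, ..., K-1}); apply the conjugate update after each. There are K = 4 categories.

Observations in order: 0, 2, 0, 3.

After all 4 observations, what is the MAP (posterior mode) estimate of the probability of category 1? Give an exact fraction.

40/829

obs 1: x=0 → posterior Dirichlet(15/4, 5/3, 7/5, 8)
obs 2: x=2 → posterior Dirichlet(15/4, 5/3, 12/5, 8)
obs 3: x=0 → posterior Dirichlet(19/4, 5/3, 12/5, 8)
obs 4: x=3 → posterior Dirichlet(19/4, 5/3, 12/5, 9)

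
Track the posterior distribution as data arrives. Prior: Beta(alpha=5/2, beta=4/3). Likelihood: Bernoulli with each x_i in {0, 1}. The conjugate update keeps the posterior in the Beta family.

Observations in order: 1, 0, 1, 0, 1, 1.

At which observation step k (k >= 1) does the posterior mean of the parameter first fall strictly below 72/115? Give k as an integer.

obs 1: x=1 → posterior Beta(7/2, 4/3)
obs 2: x=0 → posterior Beta(7/2, 7/3)
obs 3: x=1 → posterior Beta(9/2, 7/3)
obs 4: x=0 → posterior Beta(9/2, 10/3)
obs 5: x=1 → posterior Beta(11/2, 10/3)
obs 6: x=1 → posterior Beta(13/2, 10/3)

k = 2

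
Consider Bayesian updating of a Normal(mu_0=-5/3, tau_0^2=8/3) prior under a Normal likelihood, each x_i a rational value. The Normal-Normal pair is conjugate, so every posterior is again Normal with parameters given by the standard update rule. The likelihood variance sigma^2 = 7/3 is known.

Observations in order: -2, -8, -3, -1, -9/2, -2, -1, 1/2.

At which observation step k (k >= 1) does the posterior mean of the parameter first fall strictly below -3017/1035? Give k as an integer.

k = 2

obs 1: x=-2 → posterior Normal(-83/45, 56/45)
obs 2: x=-8 → posterior Normal(-275/69, 56/69)
obs 3: x=-3 → posterior Normal(-347/93, 56/93)
obs 4: x=-1 → posterior Normal(-371/117, 56/117)
obs 5: x=-9/2 → posterior Normal(-479/141, 56/141)
obs 6: x=-2 → posterior Normal(-527/165, 56/165)
obs 7: x=-1 → posterior Normal(-551/189, 8/27)
obs 8: x=1/2 → posterior Normal(-539/213, 56/213)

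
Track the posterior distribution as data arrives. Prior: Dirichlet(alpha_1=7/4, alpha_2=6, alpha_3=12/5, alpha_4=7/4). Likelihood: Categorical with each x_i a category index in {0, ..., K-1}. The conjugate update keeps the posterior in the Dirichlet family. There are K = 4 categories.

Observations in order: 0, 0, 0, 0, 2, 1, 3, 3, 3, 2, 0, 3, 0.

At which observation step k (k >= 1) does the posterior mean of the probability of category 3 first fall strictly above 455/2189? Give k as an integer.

obs 1: x=0 → posterior Dirichlet(11/4, 6, 12/5, 7/4)
obs 2: x=0 → posterior Dirichlet(15/4, 6, 12/5, 7/4)
obs 3: x=0 → posterior Dirichlet(19/4, 6, 12/5, 7/4)
obs 4: x=0 → posterior Dirichlet(23/4, 6, 12/5, 7/4)
obs 5: x=2 → posterior Dirichlet(23/4, 6, 17/5, 7/4)
obs 6: x=1 → posterior Dirichlet(23/4, 7, 17/5, 7/4)
obs 7: x=3 → posterior Dirichlet(23/4, 7, 17/5, 11/4)
obs 8: x=3 → posterior Dirichlet(23/4, 7, 17/5, 15/4)
obs 9: x=3 → posterior Dirichlet(23/4, 7, 17/5, 19/4)
obs 10: x=2 → posterior Dirichlet(23/4, 7, 22/5, 19/4)
obs 11: x=0 → posterior Dirichlet(27/4, 7, 22/5, 19/4)
obs 12: x=3 → posterior Dirichlet(27/4, 7, 22/5, 23/4)
obs 13: x=0 → posterior Dirichlet(31/4, 7, 22/5, 23/4)

k = 9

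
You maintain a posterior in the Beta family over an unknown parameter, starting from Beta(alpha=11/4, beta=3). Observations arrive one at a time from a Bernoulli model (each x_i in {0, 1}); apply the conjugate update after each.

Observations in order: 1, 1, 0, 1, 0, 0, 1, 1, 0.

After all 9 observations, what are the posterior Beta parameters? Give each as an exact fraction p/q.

alpha=31/4, beta=7

obs 1: x=1 → posterior Beta(15/4, 3)
obs 2: x=1 → posterior Beta(19/4, 3)
obs 3: x=0 → posterior Beta(19/4, 4)
obs 4: x=1 → posterior Beta(23/4, 4)
obs 5: x=0 → posterior Beta(23/4, 5)
obs 6: x=0 → posterior Beta(23/4, 6)
obs 7: x=1 → posterior Beta(27/4, 6)
obs 8: x=1 → posterior Beta(31/4, 6)
obs 9: x=0 → posterior Beta(31/4, 7)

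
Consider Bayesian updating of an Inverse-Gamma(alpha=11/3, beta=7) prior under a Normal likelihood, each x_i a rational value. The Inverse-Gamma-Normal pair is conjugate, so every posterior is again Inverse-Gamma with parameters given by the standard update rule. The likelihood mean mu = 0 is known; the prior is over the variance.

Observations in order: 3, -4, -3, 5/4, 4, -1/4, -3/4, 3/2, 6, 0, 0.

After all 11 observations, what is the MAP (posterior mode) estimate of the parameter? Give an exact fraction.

obs 1: x=3 → posterior Inverse-Gamma(25/6, 23/2)
obs 2: x=-4 → posterior Inverse-Gamma(14/3, 39/2)
obs 3: x=-3 → posterior Inverse-Gamma(31/6, 24)
obs 4: x=5/4 → posterior Inverse-Gamma(17/3, 793/32)
obs 5: x=4 → posterior Inverse-Gamma(37/6, 1049/32)
obs 6: x=-1/4 → posterior Inverse-Gamma(20/3, 525/16)
obs 7: x=-3/4 → posterior Inverse-Gamma(43/6, 1059/32)
obs 8: x=3/2 → posterior Inverse-Gamma(23/3, 1095/32)
obs 9: x=6 → posterior Inverse-Gamma(49/6, 1671/32)
obs 10: x=0 → posterior Inverse-Gamma(26/3, 1671/32)
obs 11: x=0 → posterior Inverse-Gamma(55/6, 1671/32)

5013/976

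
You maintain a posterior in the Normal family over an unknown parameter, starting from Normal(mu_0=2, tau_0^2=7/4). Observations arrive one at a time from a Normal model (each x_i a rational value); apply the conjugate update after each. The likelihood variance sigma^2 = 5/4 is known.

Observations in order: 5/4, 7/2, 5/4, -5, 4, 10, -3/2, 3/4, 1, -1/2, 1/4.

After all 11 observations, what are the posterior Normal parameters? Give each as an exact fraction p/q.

mu_0=115/82, tau_0^2=35/328

obs 1: x=5/4 → posterior Normal(25/16, 35/48)
obs 2: x=7/2 → posterior Normal(173/76, 35/76)
obs 3: x=5/4 → posterior Normal(2, 35/104)
obs 4: x=-5 → posterior Normal(17/33, 35/132)
obs 5: x=4 → posterior Normal(9/8, 7/32)
obs 6: x=10 → posterior Normal(115/47, 35/188)
obs 7: x=-3/2 → posterior Normal(209/108, 35/216)
obs 8: x=3/4 → posterior Normal(439/244, 35/244)
obs 9: x=1 → posterior Normal(467/272, 35/272)
obs 10: x=-1/2 → posterior Normal(151/100, 7/60)
obs 11: x=1/4 → posterior Normal(115/82, 35/328)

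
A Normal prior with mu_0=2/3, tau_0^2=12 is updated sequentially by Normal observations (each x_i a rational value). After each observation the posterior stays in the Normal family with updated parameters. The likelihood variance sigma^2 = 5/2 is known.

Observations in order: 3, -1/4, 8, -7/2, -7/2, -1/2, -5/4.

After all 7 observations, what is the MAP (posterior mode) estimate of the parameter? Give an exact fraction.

154/519

obs 1: x=3 → posterior Normal(226/87, 60/29)
obs 2: x=-1/4 → posterior Normal(208/159, 60/53)
obs 3: x=8 → posterior Normal(112/33, 60/77)
obs 4: x=-7/2 → posterior Normal(532/303, 60/101)
obs 5: x=-7/2 → posterior Normal(56/75, 12/25)
obs 6: x=-1/2 → posterior Normal(244/447, 60/149)
obs 7: x=-5/4 → posterior Normal(154/519, 60/173)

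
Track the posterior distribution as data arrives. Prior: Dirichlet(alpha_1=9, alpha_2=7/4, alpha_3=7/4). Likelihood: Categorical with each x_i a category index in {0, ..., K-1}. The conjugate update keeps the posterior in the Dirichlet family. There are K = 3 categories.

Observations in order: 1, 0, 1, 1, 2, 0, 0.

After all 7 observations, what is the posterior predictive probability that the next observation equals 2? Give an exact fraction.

obs 1: x=1 → posterior Dirichlet(9, 11/4, 7/4)
obs 2: x=0 → posterior Dirichlet(10, 11/4, 7/4)
obs 3: x=1 → posterior Dirichlet(10, 15/4, 7/4)
obs 4: x=1 → posterior Dirichlet(10, 19/4, 7/4)
obs 5: x=2 → posterior Dirichlet(10, 19/4, 11/4)
obs 6: x=0 → posterior Dirichlet(11, 19/4, 11/4)
obs 7: x=0 → posterior Dirichlet(12, 19/4, 11/4)

11/78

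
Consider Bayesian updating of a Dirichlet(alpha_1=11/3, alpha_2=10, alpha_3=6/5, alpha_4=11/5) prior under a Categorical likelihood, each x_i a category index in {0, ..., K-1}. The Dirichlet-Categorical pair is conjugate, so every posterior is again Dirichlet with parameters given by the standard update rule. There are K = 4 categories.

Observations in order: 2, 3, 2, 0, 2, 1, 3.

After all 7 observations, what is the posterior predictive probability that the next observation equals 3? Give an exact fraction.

obs 1: x=2 → posterior Dirichlet(11/3, 10, 11/5, 11/5)
obs 2: x=3 → posterior Dirichlet(11/3, 10, 11/5, 16/5)
obs 3: x=2 → posterior Dirichlet(11/3, 10, 16/5, 16/5)
obs 4: x=0 → posterior Dirichlet(14/3, 10, 16/5, 16/5)
obs 5: x=2 → posterior Dirichlet(14/3, 10, 21/5, 16/5)
obs 6: x=1 → posterior Dirichlet(14/3, 11, 21/5, 16/5)
obs 7: x=3 → posterior Dirichlet(14/3, 11, 21/5, 21/5)

63/361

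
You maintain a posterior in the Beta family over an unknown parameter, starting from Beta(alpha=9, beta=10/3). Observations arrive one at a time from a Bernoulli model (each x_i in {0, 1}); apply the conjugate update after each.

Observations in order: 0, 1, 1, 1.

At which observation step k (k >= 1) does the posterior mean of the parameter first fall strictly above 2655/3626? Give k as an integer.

k = 4

obs 1: x=0 → posterior Beta(9, 13/3)
obs 2: x=1 → posterior Beta(10, 13/3)
obs 3: x=1 → posterior Beta(11, 13/3)
obs 4: x=1 → posterior Beta(12, 13/3)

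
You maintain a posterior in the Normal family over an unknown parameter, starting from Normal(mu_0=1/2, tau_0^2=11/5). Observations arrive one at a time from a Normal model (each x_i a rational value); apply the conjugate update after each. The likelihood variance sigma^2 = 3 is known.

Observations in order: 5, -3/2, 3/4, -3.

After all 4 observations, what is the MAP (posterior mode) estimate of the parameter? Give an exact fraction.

85/236

obs 1: x=5 → posterior Normal(125/52, 33/26)
obs 2: x=-3/2 → posterior Normal(46/37, 33/37)
obs 3: x=3/4 → posterior Normal(217/192, 11/16)
obs 4: x=-3 → posterior Normal(85/236, 33/59)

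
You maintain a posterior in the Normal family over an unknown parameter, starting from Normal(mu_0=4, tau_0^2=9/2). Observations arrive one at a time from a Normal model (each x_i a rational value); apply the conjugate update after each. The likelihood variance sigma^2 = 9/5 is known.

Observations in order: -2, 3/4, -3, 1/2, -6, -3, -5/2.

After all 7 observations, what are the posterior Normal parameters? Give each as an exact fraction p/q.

mu_0=-273/148, tau_0^2=9/37

obs 1: x=-2 → posterior Normal(-2/7, 9/7)
obs 2: x=3/4 → posterior Normal(7/48, 3/4)
obs 3: x=-3 → posterior Normal(-53/68, 9/17)
obs 4: x=1/2 → posterior Normal(-43/88, 9/22)
obs 5: x=-6 → posterior Normal(-163/108, 1/3)
obs 6: x=-3 → posterior Normal(-223/128, 9/32)
obs 7: x=-5/2 → posterior Normal(-273/148, 9/37)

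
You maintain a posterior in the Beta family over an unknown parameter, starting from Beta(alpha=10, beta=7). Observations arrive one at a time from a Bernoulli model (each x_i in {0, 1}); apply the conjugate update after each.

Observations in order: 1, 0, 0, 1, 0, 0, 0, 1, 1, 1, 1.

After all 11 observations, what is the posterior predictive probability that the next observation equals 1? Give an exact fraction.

4/7

obs 1: x=1 → posterior Beta(11, 7)
obs 2: x=0 → posterior Beta(11, 8)
obs 3: x=0 → posterior Beta(11, 9)
obs 4: x=1 → posterior Beta(12, 9)
obs 5: x=0 → posterior Beta(12, 10)
obs 6: x=0 → posterior Beta(12, 11)
obs 7: x=0 → posterior Beta(12, 12)
obs 8: x=1 → posterior Beta(13, 12)
obs 9: x=1 → posterior Beta(14, 12)
obs 10: x=1 → posterior Beta(15, 12)
obs 11: x=1 → posterior Beta(16, 12)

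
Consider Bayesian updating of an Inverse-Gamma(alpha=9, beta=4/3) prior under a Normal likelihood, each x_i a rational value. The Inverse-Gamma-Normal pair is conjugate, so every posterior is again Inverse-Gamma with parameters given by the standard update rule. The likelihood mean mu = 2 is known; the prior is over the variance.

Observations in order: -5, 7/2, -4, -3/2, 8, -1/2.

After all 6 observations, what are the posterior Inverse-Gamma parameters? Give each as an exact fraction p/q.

alpha=12, beta=1733/24

obs 1: x=-5 → posterior Inverse-Gamma(19/2, 155/6)
obs 2: x=7/2 → posterior Inverse-Gamma(10, 647/24)
obs 3: x=-4 → posterior Inverse-Gamma(21/2, 1079/24)
obs 4: x=-3/2 → posterior Inverse-Gamma(11, 613/12)
obs 5: x=8 → posterior Inverse-Gamma(23/2, 829/12)
obs 6: x=-1/2 → posterior Inverse-Gamma(12, 1733/24)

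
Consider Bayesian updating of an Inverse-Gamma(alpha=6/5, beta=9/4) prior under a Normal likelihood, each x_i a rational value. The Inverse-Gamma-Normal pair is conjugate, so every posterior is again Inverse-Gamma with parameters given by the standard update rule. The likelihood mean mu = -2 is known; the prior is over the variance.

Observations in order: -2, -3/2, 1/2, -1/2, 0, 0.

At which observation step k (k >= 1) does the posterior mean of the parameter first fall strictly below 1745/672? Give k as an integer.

obs 1: x=-2 → posterior Inverse-Gamma(17/10, 9/4)
obs 2: x=-3/2 → posterior Inverse-Gamma(11/5, 19/8)
obs 3: x=1/2 → posterior Inverse-Gamma(27/10, 11/2)
obs 4: x=-1/2 → posterior Inverse-Gamma(16/5, 53/8)
obs 5: x=0 → posterior Inverse-Gamma(37/10, 69/8)
obs 6: x=0 → posterior Inverse-Gamma(21/5, 85/8)

k = 2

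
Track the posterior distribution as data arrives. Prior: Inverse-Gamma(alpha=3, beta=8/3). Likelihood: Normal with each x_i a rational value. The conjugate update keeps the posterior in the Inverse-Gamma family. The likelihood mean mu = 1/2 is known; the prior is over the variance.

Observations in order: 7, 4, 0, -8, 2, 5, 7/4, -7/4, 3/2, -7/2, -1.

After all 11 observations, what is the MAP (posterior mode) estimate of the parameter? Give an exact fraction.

4337/456

obs 1: x=7 → posterior Inverse-Gamma(7/2, 571/24)
obs 2: x=4 → posterior Inverse-Gamma(4, 359/12)
obs 3: x=0 → posterior Inverse-Gamma(9/2, 721/24)
obs 4: x=-8 → posterior Inverse-Gamma(5, 397/6)
obs 5: x=2 → posterior Inverse-Gamma(11/2, 1615/24)
obs 6: x=5 → posterior Inverse-Gamma(6, 929/12)
obs 7: x=7/4 → posterior Inverse-Gamma(13/2, 7507/96)
obs 8: x=-7/4 → posterior Inverse-Gamma(7, 3875/48)
obs 9: x=3/2 → posterior Inverse-Gamma(15/2, 3899/48)
obs 10: x=-7/2 → posterior Inverse-Gamma(8, 4283/48)
obs 11: x=-1 → posterior Inverse-Gamma(17/2, 4337/48)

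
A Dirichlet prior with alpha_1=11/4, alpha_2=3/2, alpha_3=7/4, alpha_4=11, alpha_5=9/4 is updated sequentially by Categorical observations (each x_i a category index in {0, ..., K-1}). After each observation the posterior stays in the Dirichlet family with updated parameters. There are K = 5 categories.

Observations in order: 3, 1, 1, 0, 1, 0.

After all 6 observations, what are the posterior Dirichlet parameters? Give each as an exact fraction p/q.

obs 1: x=3 → posterior Dirichlet(11/4, 3/2, 7/4, 12, 9/4)
obs 2: x=1 → posterior Dirichlet(11/4, 5/2, 7/4, 12, 9/4)
obs 3: x=1 → posterior Dirichlet(11/4, 7/2, 7/4, 12, 9/4)
obs 4: x=0 → posterior Dirichlet(15/4, 7/2, 7/4, 12, 9/4)
obs 5: x=1 → posterior Dirichlet(15/4, 9/2, 7/4, 12, 9/4)
obs 6: x=0 → posterior Dirichlet(19/4, 9/2, 7/4, 12, 9/4)

alpha_1=19/4, alpha_2=9/2, alpha_3=7/4, alpha_4=12, alpha_5=9/4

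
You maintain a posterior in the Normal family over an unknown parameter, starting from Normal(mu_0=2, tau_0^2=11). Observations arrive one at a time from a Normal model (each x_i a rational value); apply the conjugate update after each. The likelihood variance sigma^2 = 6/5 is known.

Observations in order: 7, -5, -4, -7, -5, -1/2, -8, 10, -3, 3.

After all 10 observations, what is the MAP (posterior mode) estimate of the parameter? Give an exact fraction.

-1351/1112

obs 1: x=7 → posterior Normal(397/61, 66/61)
obs 2: x=-5 → posterior Normal(61/58, 33/58)
obs 3: x=-4 → posterior Normal(-98/171, 22/57)
obs 4: x=-7 → posterior Normal(-483/226, 33/113)
obs 5: x=-5 → posterior Normal(-758/281, 66/281)
obs 6: x=-1/2 → posterior Normal(-1571/672, 11/56)
obs 7: x=-8 → posterior Normal(-2451/782, 66/391)
obs 8: x=10 → posterior Normal(-1351/892, 33/223)
obs 9: x=-3 → posterior Normal(-1681/1002, 22/167)
obs 10: x=3 → posterior Normal(-1351/1112, 33/278)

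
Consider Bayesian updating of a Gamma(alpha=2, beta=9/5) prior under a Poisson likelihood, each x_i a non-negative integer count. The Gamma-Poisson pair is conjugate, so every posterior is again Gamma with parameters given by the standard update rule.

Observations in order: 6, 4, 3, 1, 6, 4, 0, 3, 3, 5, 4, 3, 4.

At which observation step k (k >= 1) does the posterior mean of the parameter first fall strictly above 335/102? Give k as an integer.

obs 1: x=6 → posterior Gamma(8, 14/5)
obs 2: x=4 → posterior Gamma(12, 19/5)
obs 3: x=3 → posterior Gamma(15, 24/5)
obs 4: x=1 → posterior Gamma(16, 29/5)
obs 5: x=6 → posterior Gamma(22, 34/5)
obs 6: x=4 → posterior Gamma(26, 39/5)
obs 7: x=0 → posterior Gamma(26, 44/5)
obs 8: x=3 → posterior Gamma(29, 49/5)
obs 9: x=3 → posterior Gamma(32, 54/5)
obs 10: x=5 → posterior Gamma(37, 59/5)
obs 11: x=4 → posterior Gamma(41, 64/5)
obs 12: x=3 → posterior Gamma(44, 69/5)
obs 13: x=4 → posterior Gamma(48, 74/5)

k = 6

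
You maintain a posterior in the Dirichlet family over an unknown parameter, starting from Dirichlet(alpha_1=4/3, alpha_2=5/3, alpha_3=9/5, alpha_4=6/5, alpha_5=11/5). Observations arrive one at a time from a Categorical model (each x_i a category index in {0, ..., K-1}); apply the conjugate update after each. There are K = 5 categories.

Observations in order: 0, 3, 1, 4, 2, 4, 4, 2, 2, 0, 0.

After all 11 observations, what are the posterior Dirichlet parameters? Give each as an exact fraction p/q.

obs 1: x=0 → posterior Dirichlet(7/3, 5/3, 9/5, 6/5, 11/5)
obs 2: x=3 → posterior Dirichlet(7/3, 5/3, 9/5, 11/5, 11/5)
obs 3: x=1 → posterior Dirichlet(7/3, 8/3, 9/5, 11/5, 11/5)
obs 4: x=4 → posterior Dirichlet(7/3, 8/3, 9/5, 11/5, 16/5)
obs 5: x=2 → posterior Dirichlet(7/3, 8/3, 14/5, 11/5, 16/5)
obs 6: x=4 → posterior Dirichlet(7/3, 8/3, 14/5, 11/5, 21/5)
obs 7: x=4 → posterior Dirichlet(7/3, 8/3, 14/5, 11/5, 26/5)
obs 8: x=2 → posterior Dirichlet(7/3, 8/3, 19/5, 11/5, 26/5)
obs 9: x=2 → posterior Dirichlet(7/3, 8/3, 24/5, 11/5, 26/5)
obs 10: x=0 → posterior Dirichlet(10/3, 8/3, 24/5, 11/5, 26/5)
obs 11: x=0 → posterior Dirichlet(13/3, 8/3, 24/5, 11/5, 26/5)

alpha_1=13/3, alpha_2=8/3, alpha_3=24/5, alpha_4=11/5, alpha_5=26/5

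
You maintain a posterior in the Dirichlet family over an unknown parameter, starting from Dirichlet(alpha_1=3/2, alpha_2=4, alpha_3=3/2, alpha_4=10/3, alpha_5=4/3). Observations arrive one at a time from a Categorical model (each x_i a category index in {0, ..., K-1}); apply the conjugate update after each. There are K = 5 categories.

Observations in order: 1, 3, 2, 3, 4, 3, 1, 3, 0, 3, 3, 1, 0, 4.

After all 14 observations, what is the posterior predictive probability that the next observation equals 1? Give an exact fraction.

3/11

obs 1: x=1 → posterior Dirichlet(3/2, 5, 3/2, 10/3, 4/3)
obs 2: x=3 → posterior Dirichlet(3/2, 5, 3/2, 13/3, 4/3)
obs 3: x=2 → posterior Dirichlet(3/2, 5, 5/2, 13/3, 4/3)
obs 4: x=3 → posterior Dirichlet(3/2, 5, 5/2, 16/3, 4/3)
obs 5: x=4 → posterior Dirichlet(3/2, 5, 5/2, 16/3, 7/3)
obs 6: x=3 → posterior Dirichlet(3/2, 5, 5/2, 19/3, 7/3)
obs 7: x=1 → posterior Dirichlet(3/2, 6, 5/2, 19/3, 7/3)
obs 8: x=3 → posterior Dirichlet(3/2, 6, 5/2, 22/3, 7/3)
obs 9: x=0 → posterior Dirichlet(5/2, 6, 5/2, 22/3, 7/3)
obs 10: x=3 → posterior Dirichlet(5/2, 6, 5/2, 25/3, 7/3)
obs 11: x=3 → posterior Dirichlet(5/2, 6, 5/2, 28/3, 7/3)
obs 12: x=1 → posterior Dirichlet(5/2, 7, 5/2, 28/3, 7/3)
obs 13: x=0 → posterior Dirichlet(7/2, 7, 5/2, 28/3, 7/3)
obs 14: x=4 → posterior Dirichlet(7/2, 7, 5/2, 28/3, 10/3)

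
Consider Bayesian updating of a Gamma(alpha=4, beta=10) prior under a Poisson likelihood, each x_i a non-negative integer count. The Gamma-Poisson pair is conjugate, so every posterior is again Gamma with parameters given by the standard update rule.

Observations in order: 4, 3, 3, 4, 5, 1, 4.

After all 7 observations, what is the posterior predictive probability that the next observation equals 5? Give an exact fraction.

obs 1: x=4 → posterior Gamma(8, 11)
obs 2: x=3 → posterior Gamma(11, 12)
obs 3: x=3 → posterior Gamma(14, 13)
obs 4: x=4 → posterior Gamma(18, 14)
obs 5: x=5 → posterior Gamma(23, 15)
obs 6: x=1 → posterior Gamma(24, 16)
obs 7: x=4 → posterior Gamma(28, 17)

178413424956928441686485565654634717013/8295502338540383779843404518342969524224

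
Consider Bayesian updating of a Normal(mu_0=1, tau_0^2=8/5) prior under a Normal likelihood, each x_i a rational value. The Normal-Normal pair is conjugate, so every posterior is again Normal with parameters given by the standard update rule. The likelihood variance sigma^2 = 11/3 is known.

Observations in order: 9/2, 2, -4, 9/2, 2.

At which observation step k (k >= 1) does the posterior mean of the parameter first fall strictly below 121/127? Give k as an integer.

k = 3

obs 1: x=9/2 → posterior Normal(163/79, 88/79)
obs 2: x=2 → posterior Normal(211/103, 88/103)
obs 3: x=-4 → posterior Normal(115/127, 88/127)
obs 4: x=9/2 → posterior Normal(223/151, 88/151)
obs 5: x=2 → posterior Normal(271/175, 88/175)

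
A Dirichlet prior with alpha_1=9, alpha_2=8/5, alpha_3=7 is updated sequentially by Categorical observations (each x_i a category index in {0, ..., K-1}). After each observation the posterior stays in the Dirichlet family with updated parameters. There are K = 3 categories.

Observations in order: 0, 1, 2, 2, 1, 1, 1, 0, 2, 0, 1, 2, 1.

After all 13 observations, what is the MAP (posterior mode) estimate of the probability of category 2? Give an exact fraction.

obs 1: x=0 → posterior Dirichlet(10, 8/5, 7)
obs 2: x=1 → posterior Dirichlet(10, 13/5, 7)
obs 3: x=2 → posterior Dirichlet(10, 13/5, 8)
obs 4: x=2 → posterior Dirichlet(10, 13/5, 9)
obs 5: x=1 → posterior Dirichlet(10, 18/5, 9)
obs 6: x=1 → posterior Dirichlet(10, 23/5, 9)
obs 7: x=1 → posterior Dirichlet(10, 28/5, 9)
obs 8: x=0 → posterior Dirichlet(11, 28/5, 9)
obs 9: x=2 → posterior Dirichlet(11, 28/5, 10)
obs 10: x=0 → posterior Dirichlet(12, 28/5, 10)
obs 11: x=1 → posterior Dirichlet(12, 33/5, 10)
obs 12: x=2 → posterior Dirichlet(12, 33/5, 11)
obs 13: x=1 → posterior Dirichlet(12, 38/5, 11)

25/69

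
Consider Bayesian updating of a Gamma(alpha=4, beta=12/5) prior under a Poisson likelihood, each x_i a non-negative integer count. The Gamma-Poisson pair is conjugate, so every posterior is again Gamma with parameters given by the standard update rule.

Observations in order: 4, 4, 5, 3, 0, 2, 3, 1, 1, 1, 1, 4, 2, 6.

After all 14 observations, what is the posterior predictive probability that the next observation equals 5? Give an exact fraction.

obs 1: x=4 → posterior Gamma(8, 17/5)
obs 2: x=4 → posterior Gamma(12, 22/5)
obs 3: x=5 → posterior Gamma(17, 27/5)
obs 4: x=3 → posterior Gamma(20, 32/5)
obs 5: x=0 → posterior Gamma(20, 37/5)
obs 6: x=2 → posterior Gamma(22, 42/5)
obs 7: x=3 → posterior Gamma(25, 47/5)
obs 8: x=1 → posterior Gamma(26, 52/5)
obs 9: x=1 → posterior Gamma(27, 57/5)
obs 10: x=1 → posterior Gamma(28, 62/5)
obs 11: x=1 → posterior Gamma(29, 67/5)
obs 12: x=4 → posterior Gamma(33, 72/5)
obs 13: x=2 → posterior Gamma(35, 77/5)
obs 14: x=6 → posterior Gamma(41, 82/5)

1241540830885512849340370894387041513021769624867122077739000612620969444227258777600000/18350297562197226012566845727581883111890767408296163163824089794126286562269967152498601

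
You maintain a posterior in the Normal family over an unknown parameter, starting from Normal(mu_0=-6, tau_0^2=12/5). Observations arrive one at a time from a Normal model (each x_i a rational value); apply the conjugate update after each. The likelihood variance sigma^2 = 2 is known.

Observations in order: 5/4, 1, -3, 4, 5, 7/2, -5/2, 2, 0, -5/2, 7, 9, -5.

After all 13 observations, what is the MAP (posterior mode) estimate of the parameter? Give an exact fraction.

177/166

obs 1: x=5/4 → posterior Normal(-45/22, 12/11)
obs 2: x=1 → posterior Normal(-33/34, 12/17)
obs 3: x=-3 → posterior Normal(-3/2, 12/23)
obs 4: x=4 → posterior Normal(-21/58, 12/29)
obs 5: x=5 → posterior Normal(39/70, 12/35)
obs 6: x=7/2 → posterior Normal(81/82, 12/41)
obs 7: x=-5/2 → posterior Normal(51/94, 12/47)
obs 8: x=2 → posterior Normal(75/106, 12/53)
obs 9: x=0 → posterior Normal(75/118, 12/59)
obs 10: x=-5/2 → posterior Normal(9/26, 12/65)
obs 11: x=7 → posterior Normal(129/142, 12/71)
obs 12: x=9 → posterior Normal(237/154, 12/77)
obs 13: x=-5 → posterior Normal(177/166, 12/83)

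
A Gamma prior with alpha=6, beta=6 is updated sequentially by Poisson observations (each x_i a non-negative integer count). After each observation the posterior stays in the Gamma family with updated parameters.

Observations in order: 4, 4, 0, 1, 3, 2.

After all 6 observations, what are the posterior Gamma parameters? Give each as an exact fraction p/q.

obs 1: x=4 → posterior Gamma(10, 7)
obs 2: x=4 → posterior Gamma(14, 8)
obs 3: x=0 → posterior Gamma(14, 9)
obs 4: x=1 → posterior Gamma(15, 10)
obs 5: x=3 → posterior Gamma(18, 11)
obs 6: x=2 → posterior Gamma(20, 12)

alpha=20, beta=12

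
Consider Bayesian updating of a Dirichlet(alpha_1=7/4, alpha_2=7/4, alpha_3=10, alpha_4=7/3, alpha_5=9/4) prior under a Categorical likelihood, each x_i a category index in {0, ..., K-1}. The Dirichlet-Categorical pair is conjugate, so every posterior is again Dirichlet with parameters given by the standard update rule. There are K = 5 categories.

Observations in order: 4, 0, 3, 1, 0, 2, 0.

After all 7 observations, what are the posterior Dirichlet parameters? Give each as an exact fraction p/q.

alpha_1=19/4, alpha_2=11/4, alpha_3=11, alpha_4=10/3, alpha_5=13/4

obs 1: x=4 → posterior Dirichlet(7/4, 7/4, 10, 7/3, 13/4)
obs 2: x=0 → posterior Dirichlet(11/4, 7/4, 10, 7/3, 13/4)
obs 3: x=3 → posterior Dirichlet(11/4, 7/4, 10, 10/3, 13/4)
obs 4: x=1 → posterior Dirichlet(11/4, 11/4, 10, 10/3, 13/4)
obs 5: x=0 → posterior Dirichlet(15/4, 11/4, 10, 10/3, 13/4)
obs 6: x=2 → posterior Dirichlet(15/4, 11/4, 11, 10/3, 13/4)
obs 7: x=0 → posterior Dirichlet(19/4, 11/4, 11, 10/3, 13/4)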